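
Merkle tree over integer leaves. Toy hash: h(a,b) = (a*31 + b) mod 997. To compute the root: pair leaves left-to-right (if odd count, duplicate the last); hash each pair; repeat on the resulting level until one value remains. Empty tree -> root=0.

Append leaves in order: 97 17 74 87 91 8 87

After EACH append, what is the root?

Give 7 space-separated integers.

Answer: 97 33 400 413 305 640 595

Derivation:
After append 97 (leaves=[97]):
  L0: [97]
  root=97
After append 17 (leaves=[97, 17]):
  L0: [97, 17]
  L1: h(97,17)=(97*31+17)%997=33 -> [33]
  root=33
After append 74 (leaves=[97, 17, 74]):
  L0: [97, 17, 74]
  L1: h(97,17)=(97*31+17)%997=33 h(74,74)=(74*31+74)%997=374 -> [33, 374]
  L2: h(33,374)=(33*31+374)%997=400 -> [400]
  root=400
After append 87 (leaves=[97, 17, 74, 87]):
  L0: [97, 17, 74, 87]
  L1: h(97,17)=(97*31+17)%997=33 h(74,87)=(74*31+87)%997=387 -> [33, 387]
  L2: h(33,387)=(33*31+387)%997=413 -> [413]
  root=413
After append 91 (leaves=[97, 17, 74, 87, 91]):
  L0: [97, 17, 74, 87, 91]
  L1: h(97,17)=(97*31+17)%997=33 h(74,87)=(74*31+87)%997=387 h(91,91)=(91*31+91)%997=918 -> [33, 387, 918]
  L2: h(33,387)=(33*31+387)%997=413 h(918,918)=(918*31+918)%997=463 -> [413, 463]
  L3: h(413,463)=(413*31+463)%997=305 -> [305]
  root=305
After append 8 (leaves=[97, 17, 74, 87, 91, 8]):
  L0: [97, 17, 74, 87, 91, 8]
  L1: h(97,17)=(97*31+17)%997=33 h(74,87)=(74*31+87)%997=387 h(91,8)=(91*31+8)%997=835 -> [33, 387, 835]
  L2: h(33,387)=(33*31+387)%997=413 h(835,835)=(835*31+835)%997=798 -> [413, 798]
  L3: h(413,798)=(413*31+798)%997=640 -> [640]
  root=640
After append 87 (leaves=[97, 17, 74, 87, 91, 8, 87]):
  L0: [97, 17, 74, 87, 91, 8, 87]
  L1: h(97,17)=(97*31+17)%997=33 h(74,87)=(74*31+87)%997=387 h(91,8)=(91*31+8)%997=835 h(87,87)=(87*31+87)%997=790 -> [33, 387, 835, 790]
  L2: h(33,387)=(33*31+387)%997=413 h(835,790)=(835*31+790)%997=753 -> [413, 753]
  L3: h(413,753)=(413*31+753)%997=595 -> [595]
  root=595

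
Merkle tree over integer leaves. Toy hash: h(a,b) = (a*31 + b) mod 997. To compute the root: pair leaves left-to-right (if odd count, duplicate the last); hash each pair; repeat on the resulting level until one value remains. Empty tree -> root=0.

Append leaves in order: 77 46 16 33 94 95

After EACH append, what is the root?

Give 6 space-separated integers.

After append 77 (leaves=[77]):
  L0: [77]
  root=77
After append 46 (leaves=[77, 46]):
  L0: [77, 46]
  L1: h(77,46)=(77*31+46)%997=439 -> [439]
  root=439
After append 16 (leaves=[77, 46, 16]):
  L0: [77, 46, 16]
  L1: h(77,46)=(77*31+46)%997=439 h(16,16)=(16*31+16)%997=512 -> [439, 512]
  L2: h(439,512)=(439*31+512)%997=163 -> [163]
  root=163
After append 33 (leaves=[77, 46, 16, 33]):
  L0: [77, 46, 16, 33]
  L1: h(77,46)=(77*31+46)%997=439 h(16,33)=(16*31+33)%997=529 -> [439, 529]
  L2: h(439,529)=(439*31+529)%997=180 -> [180]
  root=180
After append 94 (leaves=[77, 46, 16, 33, 94]):
  L0: [77, 46, 16, 33, 94]
  L1: h(77,46)=(77*31+46)%997=439 h(16,33)=(16*31+33)%997=529 h(94,94)=(94*31+94)%997=17 -> [439, 529, 17]
  L2: h(439,529)=(439*31+529)%997=180 h(17,17)=(17*31+17)%997=544 -> [180, 544]
  L3: h(180,544)=(180*31+544)%997=142 -> [142]
  root=142
After append 95 (leaves=[77, 46, 16, 33, 94, 95]):
  L0: [77, 46, 16, 33, 94, 95]
  L1: h(77,46)=(77*31+46)%997=439 h(16,33)=(16*31+33)%997=529 h(94,95)=(94*31+95)%997=18 -> [439, 529, 18]
  L2: h(439,529)=(439*31+529)%997=180 h(18,18)=(18*31+18)%997=576 -> [180, 576]
  L3: h(180,576)=(180*31+576)%997=174 -> [174]
  root=174

Answer: 77 439 163 180 142 174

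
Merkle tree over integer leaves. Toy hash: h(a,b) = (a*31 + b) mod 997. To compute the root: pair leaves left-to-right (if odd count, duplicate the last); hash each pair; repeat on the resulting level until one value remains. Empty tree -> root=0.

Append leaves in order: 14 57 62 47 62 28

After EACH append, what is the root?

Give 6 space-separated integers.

After append 14 (leaves=[14]):
  L0: [14]
  root=14
After append 57 (leaves=[14, 57]):
  L0: [14, 57]
  L1: h(14,57)=(14*31+57)%997=491 -> [491]
  root=491
After append 62 (leaves=[14, 57, 62]):
  L0: [14, 57, 62]
  L1: h(14,57)=(14*31+57)%997=491 h(62,62)=(62*31+62)%997=987 -> [491, 987]
  L2: h(491,987)=(491*31+987)%997=256 -> [256]
  root=256
After append 47 (leaves=[14, 57, 62, 47]):
  L0: [14, 57, 62, 47]
  L1: h(14,57)=(14*31+57)%997=491 h(62,47)=(62*31+47)%997=972 -> [491, 972]
  L2: h(491,972)=(491*31+972)%997=241 -> [241]
  root=241
After append 62 (leaves=[14, 57, 62, 47, 62]):
  L0: [14, 57, 62, 47, 62]
  L1: h(14,57)=(14*31+57)%997=491 h(62,47)=(62*31+47)%997=972 h(62,62)=(62*31+62)%997=987 -> [491, 972, 987]
  L2: h(491,972)=(491*31+972)%997=241 h(987,987)=(987*31+987)%997=677 -> [241, 677]
  L3: h(241,677)=(241*31+677)%997=172 -> [172]
  root=172
After append 28 (leaves=[14, 57, 62, 47, 62, 28]):
  L0: [14, 57, 62, 47, 62, 28]
  L1: h(14,57)=(14*31+57)%997=491 h(62,47)=(62*31+47)%997=972 h(62,28)=(62*31+28)%997=953 -> [491, 972, 953]
  L2: h(491,972)=(491*31+972)%997=241 h(953,953)=(953*31+953)%997=586 -> [241, 586]
  L3: h(241,586)=(241*31+586)%997=81 -> [81]
  root=81

Answer: 14 491 256 241 172 81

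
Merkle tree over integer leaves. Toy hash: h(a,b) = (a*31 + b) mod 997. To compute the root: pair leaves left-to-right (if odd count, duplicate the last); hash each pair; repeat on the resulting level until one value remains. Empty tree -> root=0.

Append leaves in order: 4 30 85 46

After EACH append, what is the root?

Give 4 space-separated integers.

After append 4 (leaves=[4]):
  L0: [4]
  root=4
After append 30 (leaves=[4, 30]):
  L0: [4, 30]
  L1: h(4,30)=(4*31+30)%997=154 -> [154]
  root=154
After append 85 (leaves=[4, 30, 85]):
  L0: [4, 30, 85]
  L1: h(4,30)=(4*31+30)%997=154 h(85,85)=(85*31+85)%997=726 -> [154, 726]
  L2: h(154,726)=(154*31+726)%997=515 -> [515]
  root=515
After append 46 (leaves=[4, 30, 85, 46]):
  L0: [4, 30, 85, 46]
  L1: h(4,30)=(4*31+30)%997=154 h(85,46)=(85*31+46)%997=687 -> [154, 687]
  L2: h(154,687)=(154*31+687)%997=476 -> [476]
  root=476

Answer: 4 154 515 476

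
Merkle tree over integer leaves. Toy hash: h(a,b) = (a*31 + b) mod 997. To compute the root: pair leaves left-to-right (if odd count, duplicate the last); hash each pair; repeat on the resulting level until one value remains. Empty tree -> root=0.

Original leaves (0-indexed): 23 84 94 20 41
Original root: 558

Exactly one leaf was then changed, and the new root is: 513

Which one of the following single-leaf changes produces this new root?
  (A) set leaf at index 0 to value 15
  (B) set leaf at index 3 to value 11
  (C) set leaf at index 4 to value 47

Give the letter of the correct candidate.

Original leaves: [23, 84, 94, 20, 41]
Target new root: 513
Try each candidate change and compute the resulting root:
Candidate A: set leaf[0] = 15 -> leaves = [15, 84, 94, 20, 41]
  L0: [15, 84, 94, 20, 41]
  L1: h(15,84)=(15*31+84)%997=549 h(94,20)=(94*31+20)%997=940 h(41,41)=(41*31+41)%997=315 -> [549, 940, 315]
  L2: h(549,940)=(549*31+940)%997=13 h(315,315)=(315*31+315)%997=110 -> [13, 110]
  L3: h(13,110)=(13*31+110)%997=513 -> [513]
  root = 513 == target 513  ** MATCH **
Candidate B: set leaf[3] = 11 -> leaves = [23, 84, 94, 11, 41]
  L0: [23, 84, 94, 11, 41]
  L1: h(23,84)=(23*31+84)%997=797 h(94,11)=(94*31+11)%997=931 h(41,41)=(41*31+41)%997=315 -> [797, 931, 315]
  L2: h(797,931)=(797*31+931)%997=713 h(315,315)=(315*31+315)%997=110 -> [713, 110]
  L3: h(713,110)=(713*31+110)%997=279 -> [279]
  root = 279 != target 513
Candidate C: set leaf[4] = 47 -> leaves = [23, 84, 94, 20, 47]
  L0: [23, 84, 94, 20, 47]
  L1: h(23,84)=(23*31+84)%997=797 h(94,20)=(94*31+20)%997=940 h(47,47)=(47*31+47)%997=507 -> [797, 940, 507]
  L2: h(797,940)=(797*31+940)%997=722 h(507,507)=(507*31+507)%997=272 -> [722, 272]
  L3: h(722,272)=(722*31+272)%997=720 -> [720]
  root = 720 != target 513
Candidate A produces the target root.

Answer: A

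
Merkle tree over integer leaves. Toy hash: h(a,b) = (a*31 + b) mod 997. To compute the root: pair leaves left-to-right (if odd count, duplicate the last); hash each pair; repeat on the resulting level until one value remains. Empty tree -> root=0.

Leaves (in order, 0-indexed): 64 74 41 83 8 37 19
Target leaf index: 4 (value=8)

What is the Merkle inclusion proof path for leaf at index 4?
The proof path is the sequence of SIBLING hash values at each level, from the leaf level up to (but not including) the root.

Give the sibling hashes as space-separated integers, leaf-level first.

Answer: 37 608 347

Derivation:
L0 (leaves): [64, 74, 41, 83, 8, 37, 19], target index=4
L1: h(64,74)=(64*31+74)%997=64 [pair 0] h(41,83)=(41*31+83)%997=357 [pair 1] h(8,37)=(8*31+37)%997=285 [pair 2] h(19,19)=(19*31+19)%997=608 [pair 3] -> [64, 357, 285, 608]
  Sibling for proof at L0: 37
L2: h(64,357)=(64*31+357)%997=347 [pair 0] h(285,608)=(285*31+608)%997=470 [pair 1] -> [347, 470]
  Sibling for proof at L1: 608
L3: h(347,470)=(347*31+470)%997=260 [pair 0] -> [260]
  Sibling for proof at L2: 347
Root: 260
Proof path (sibling hashes from leaf to root): [37, 608, 347]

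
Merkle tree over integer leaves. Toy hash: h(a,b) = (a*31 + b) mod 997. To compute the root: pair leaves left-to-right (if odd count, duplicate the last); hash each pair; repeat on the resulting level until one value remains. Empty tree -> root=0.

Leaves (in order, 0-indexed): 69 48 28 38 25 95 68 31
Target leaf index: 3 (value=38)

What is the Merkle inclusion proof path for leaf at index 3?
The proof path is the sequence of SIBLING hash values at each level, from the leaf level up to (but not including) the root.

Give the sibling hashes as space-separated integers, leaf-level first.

Answer: 28 193 196

Derivation:
L0 (leaves): [69, 48, 28, 38, 25, 95, 68, 31], target index=3
L1: h(69,48)=(69*31+48)%997=193 [pair 0] h(28,38)=(28*31+38)%997=906 [pair 1] h(25,95)=(25*31+95)%997=870 [pair 2] h(68,31)=(68*31+31)%997=145 [pair 3] -> [193, 906, 870, 145]
  Sibling for proof at L0: 28
L2: h(193,906)=(193*31+906)%997=907 [pair 0] h(870,145)=(870*31+145)%997=196 [pair 1] -> [907, 196]
  Sibling for proof at L1: 193
L3: h(907,196)=(907*31+196)%997=397 [pair 0] -> [397]
  Sibling for proof at L2: 196
Root: 397
Proof path (sibling hashes from leaf to root): [28, 193, 196]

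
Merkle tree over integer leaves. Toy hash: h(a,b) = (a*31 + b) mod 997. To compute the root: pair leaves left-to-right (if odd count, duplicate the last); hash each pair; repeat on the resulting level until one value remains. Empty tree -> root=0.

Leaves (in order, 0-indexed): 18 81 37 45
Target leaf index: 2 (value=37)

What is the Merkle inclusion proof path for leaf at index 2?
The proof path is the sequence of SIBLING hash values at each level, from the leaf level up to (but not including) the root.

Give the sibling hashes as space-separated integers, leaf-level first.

Answer: 45 639

Derivation:
L0 (leaves): [18, 81, 37, 45], target index=2
L1: h(18,81)=(18*31+81)%997=639 [pair 0] h(37,45)=(37*31+45)%997=195 [pair 1] -> [639, 195]
  Sibling for proof at L0: 45
L2: h(639,195)=(639*31+195)%997=64 [pair 0] -> [64]
  Sibling for proof at L1: 639
Root: 64
Proof path (sibling hashes from leaf to root): [45, 639]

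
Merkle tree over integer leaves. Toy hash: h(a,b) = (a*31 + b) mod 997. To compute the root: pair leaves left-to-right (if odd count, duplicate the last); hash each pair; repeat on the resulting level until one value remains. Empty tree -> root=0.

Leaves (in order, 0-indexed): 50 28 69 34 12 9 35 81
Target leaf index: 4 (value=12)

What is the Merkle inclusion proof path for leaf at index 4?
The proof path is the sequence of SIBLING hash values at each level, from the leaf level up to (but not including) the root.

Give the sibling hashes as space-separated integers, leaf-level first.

L0 (leaves): [50, 28, 69, 34, 12, 9, 35, 81], target index=4
L1: h(50,28)=(50*31+28)%997=581 [pair 0] h(69,34)=(69*31+34)%997=179 [pair 1] h(12,9)=(12*31+9)%997=381 [pair 2] h(35,81)=(35*31+81)%997=169 [pair 3] -> [581, 179, 381, 169]
  Sibling for proof at L0: 9
L2: h(581,179)=(581*31+179)%997=244 [pair 0] h(381,169)=(381*31+169)%997=16 [pair 1] -> [244, 16]
  Sibling for proof at L1: 169
L3: h(244,16)=(244*31+16)%997=601 [pair 0] -> [601]
  Sibling for proof at L2: 244
Root: 601
Proof path (sibling hashes from leaf to root): [9, 169, 244]

Answer: 9 169 244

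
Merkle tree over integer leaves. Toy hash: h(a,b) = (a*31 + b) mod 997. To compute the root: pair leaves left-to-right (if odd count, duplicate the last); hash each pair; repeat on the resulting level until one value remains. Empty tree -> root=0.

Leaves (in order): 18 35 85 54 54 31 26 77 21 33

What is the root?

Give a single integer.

L0: [18, 35, 85, 54, 54, 31, 26, 77, 21, 33]
L1: h(18,35)=(18*31+35)%997=593 h(85,54)=(85*31+54)%997=695 h(54,31)=(54*31+31)%997=708 h(26,77)=(26*31+77)%997=883 h(21,33)=(21*31+33)%997=684 -> [593, 695, 708, 883, 684]
L2: h(593,695)=(593*31+695)%997=135 h(708,883)=(708*31+883)%997=897 h(684,684)=(684*31+684)%997=951 -> [135, 897, 951]
L3: h(135,897)=(135*31+897)%997=97 h(951,951)=(951*31+951)%997=522 -> [97, 522]
L4: h(97,522)=(97*31+522)%997=538 -> [538]

Answer: 538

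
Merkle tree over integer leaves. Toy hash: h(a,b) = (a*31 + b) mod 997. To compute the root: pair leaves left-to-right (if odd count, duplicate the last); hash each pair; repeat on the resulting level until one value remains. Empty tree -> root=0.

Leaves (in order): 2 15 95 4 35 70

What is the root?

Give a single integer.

Answer: 982

Derivation:
L0: [2, 15, 95, 4, 35, 70]
L1: h(2,15)=(2*31+15)%997=77 h(95,4)=(95*31+4)%997=955 h(35,70)=(35*31+70)%997=158 -> [77, 955, 158]
L2: h(77,955)=(77*31+955)%997=351 h(158,158)=(158*31+158)%997=71 -> [351, 71]
L3: h(351,71)=(351*31+71)%997=982 -> [982]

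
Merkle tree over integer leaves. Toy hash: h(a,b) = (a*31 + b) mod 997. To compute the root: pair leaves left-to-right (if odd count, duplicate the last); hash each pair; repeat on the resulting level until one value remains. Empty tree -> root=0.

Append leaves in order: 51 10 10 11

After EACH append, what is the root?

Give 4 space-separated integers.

After append 51 (leaves=[51]):
  L0: [51]
  root=51
After append 10 (leaves=[51, 10]):
  L0: [51, 10]
  L1: h(51,10)=(51*31+10)%997=594 -> [594]
  root=594
After append 10 (leaves=[51, 10, 10]):
  L0: [51, 10, 10]
  L1: h(51,10)=(51*31+10)%997=594 h(10,10)=(10*31+10)%997=320 -> [594, 320]
  L2: h(594,320)=(594*31+320)%997=788 -> [788]
  root=788
After append 11 (leaves=[51, 10, 10, 11]):
  L0: [51, 10, 10, 11]
  L1: h(51,10)=(51*31+10)%997=594 h(10,11)=(10*31+11)%997=321 -> [594, 321]
  L2: h(594,321)=(594*31+321)%997=789 -> [789]
  root=789

Answer: 51 594 788 789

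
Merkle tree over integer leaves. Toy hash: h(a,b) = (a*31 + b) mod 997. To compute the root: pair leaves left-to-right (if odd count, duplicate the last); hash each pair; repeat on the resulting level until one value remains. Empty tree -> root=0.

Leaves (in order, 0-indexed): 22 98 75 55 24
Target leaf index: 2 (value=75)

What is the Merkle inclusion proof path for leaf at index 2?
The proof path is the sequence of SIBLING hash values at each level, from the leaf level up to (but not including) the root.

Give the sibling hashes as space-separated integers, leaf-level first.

Answer: 55 780 648

Derivation:
L0 (leaves): [22, 98, 75, 55, 24], target index=2
L1: h(22,98)=(22*31+98)%997=780 [pair 0] h(75,55)=(75*31+55)%997=386 [pair 1] h(24,24)=(24*31+24)%997=768 [pair 2] -> [780, 386, 768]
  Sibling for proof at L0: 55
L2: h(780,386)=(780*31+386)%997=638 [pair 0] h(768,768)=(768*31+768)%997=648 [pair 1] -> [638, 648]
  Sibling for proof at L1: 780
L3: h(638,648)=(638*31+648)%997=486 [pair 0] -> [486]
  Sibling for proof at L2: 648
Root: 486
Proof path (sibling hashes from leaf to root): [55, 780, 648]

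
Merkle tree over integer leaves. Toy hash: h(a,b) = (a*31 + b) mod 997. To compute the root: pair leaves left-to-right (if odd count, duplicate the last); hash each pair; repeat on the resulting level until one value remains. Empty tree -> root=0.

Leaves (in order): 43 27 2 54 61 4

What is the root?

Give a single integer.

Answer: 321

Derivation:
L0: [43, 27, 2, 54, 61, 4]
L1: h(43,27)=(43*31+27)%997=363 h(2,54)=(2*31+54)%997=116 h(61,4)=(61*31+4)%997=898 -> [363, 116, 898]
L2: h(363,116)=(363*31+116)%997=402 h(898,898)=(898*31+898)%997=820 -> [402, 820]
L3: h(402,820)=(402*31+820)%997=321 -> [321]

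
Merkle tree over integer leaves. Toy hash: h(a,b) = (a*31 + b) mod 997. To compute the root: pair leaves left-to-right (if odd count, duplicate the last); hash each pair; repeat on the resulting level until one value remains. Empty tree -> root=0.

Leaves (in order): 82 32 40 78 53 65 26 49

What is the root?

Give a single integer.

L0: [82, 32, 40, 78, 53, 65, 26, 49]
L1: h(82,32)=(82*31+32)%997=580 h(40,78)=(40*31+78)%997=321 h(53,65)=(53*31+65)%997=711 h(26,49)=(26*31+49)%997=855 -> [580, 321, 711, 855]
L2: h(580,321)=(580*31+321)%997=355 h(711,855)=(711*31+855)%997=962 -> [355, 962]
L3: h(355,962)=(355*31+962)%997=3 -> [3]

Answer: 3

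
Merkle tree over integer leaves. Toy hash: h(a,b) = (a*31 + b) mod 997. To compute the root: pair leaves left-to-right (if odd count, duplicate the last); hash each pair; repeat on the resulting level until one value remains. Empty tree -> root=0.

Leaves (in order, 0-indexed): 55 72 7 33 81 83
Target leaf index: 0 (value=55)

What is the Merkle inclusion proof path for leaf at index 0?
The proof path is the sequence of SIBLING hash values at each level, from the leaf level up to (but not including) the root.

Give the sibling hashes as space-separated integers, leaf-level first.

Answer: 72 250 257

Derivation:
L0 (leaves): [55, 72, 7, 33, 81, 83], target index=0
L1: h(55,72)=(55*31+72)%997=780 [pair 0] h(7,33)=(7*31+33)%997=250 [pair 1] h(81,83)=(81*31+83)%997=600 [pair 2] -> [780, 250, 600]
  Sibling for proof at L0: 72
L2: h(780,250)=(780*31+250)%997=502 [pair 0] h(600,600)=(600*31+600)%997=257 [pair 1] -> [502, 257]
  Sibling for proof at L1: 250
L3: h(502,257)=(502*31+257)%997=864 [pair 0] -> [864]
  Sibling for proof at L2: 257
Root: 864
Proof path (sibling hashes from leaf to root): [72, 250, 257]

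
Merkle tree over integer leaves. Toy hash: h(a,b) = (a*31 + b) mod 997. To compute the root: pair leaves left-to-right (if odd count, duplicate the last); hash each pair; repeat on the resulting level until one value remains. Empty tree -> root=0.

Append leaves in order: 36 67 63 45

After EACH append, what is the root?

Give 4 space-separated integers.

After append 36 (leaves=[36]):
  L0: [36]
  root=36
After append 67 (leaves=[36, 67]):
  L0: [36, 67]
  L1: h(36,67)=(36*31+67)%997=186 -> [186]
  root=186
After append 63 (leaves=[36, 67, 63]):
  L0: [36, 67, 63]
  L1: h(36,67)=(36*31+67)%997=186 h(63,63)=(63*31+63)%997=22 -> [186, 22]
  L2: h(186,22)=(186*31+22)%997=803 -> [803]
  root=803
After append 45 (leaves=[36, 67, 63, 45]):
  L0: [36, 67, 63, 45]
  L1: h(36,67)=(36*31+67)%997=186 h(63,45)=(63*31+45)%997=4 -> [186, 4]
  L2: h(186,4)=(186*31+4)%997=785 -> [785]
  root=785

Answer: 36 186 803 785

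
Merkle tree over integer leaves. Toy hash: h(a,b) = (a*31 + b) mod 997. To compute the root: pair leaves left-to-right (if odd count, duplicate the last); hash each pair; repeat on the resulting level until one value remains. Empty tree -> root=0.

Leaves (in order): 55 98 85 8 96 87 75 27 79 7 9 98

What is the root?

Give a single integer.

Answer: 676

Derivation:
L0: [55, 98, 85, 8, 96, 87, 75, 27, 79, 7, 9, 98]
L1: h(55,98)=(55*31+98)%997=806 h(85,8)=(85*31+8)%997=649 h(96,87)=(96*31+87)%997=72 h(75,27)=(75*31+27)%997=358 h(79,7)=(79*31+7)%997=462 h(9,98)=(9*31+98)%997=377 -> [806, 649, 72, 358, 462, 377]
L2: h(806,649)=(806*31+649)%997=710 h(72,358)=(72*31+358)%997=596 h(462,377)=(462*31+377)%997=741 -> [710, 596, 741]
L3: h(710,596)=(710*31+596)%997=672 h(741,741)=(741*31+741)%997=781 -> [672, 781]
L4: h(672,781)=(672*31+781)%997=676 -> [676]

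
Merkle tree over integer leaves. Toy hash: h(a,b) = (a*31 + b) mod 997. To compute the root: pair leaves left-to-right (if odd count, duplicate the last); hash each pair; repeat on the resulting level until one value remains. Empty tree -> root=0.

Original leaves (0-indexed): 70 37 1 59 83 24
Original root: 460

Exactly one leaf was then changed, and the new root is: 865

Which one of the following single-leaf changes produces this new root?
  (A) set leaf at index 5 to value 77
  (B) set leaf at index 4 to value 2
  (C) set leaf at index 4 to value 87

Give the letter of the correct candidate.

Answer: B

Derivation:
Original leaves: [70, 37, 1, 59, 83, 24]
Target new root: 865
Try each candidate change and compute the resulting root:
Candidate A: set leaf[5] = 77 -> leaves = [70, 37, 1, 59, 83, 77]
  L0: [70, 37, 1, 59, 83, 77]
  L1: h(70,37)=(70*31+37)%997=213 h(1,59)=(1*31+59)%997=90 h(83,77)=(83*31+77)%997=656 -> [213, 90, 656]
  L2: h(213,90)=(213*31+90)%997=711 h(656,656)=(656*31+656)%997=55 -> [711, 55]
  L3: h(711,55)=(711*31+55)%997=162 -> [162]
  root = 162 != target 865
Candidate B: set leaf[4] = 2 -> leaves = [70, 37, 1, 59, 2, 24]
  L0: [70, 37, 1, 59, 2, 24]
  L1: h(70,37)=(70*31+37)%997=213 h(1,59)=(1*31+59)%997=90 h(2,24)=(2*31+24)%997=86 -> [213, 90, 86]
  L2: h(213,90)=(213*31+90)%997=711 h(86,86)=(86*31+86)%997=758 -> [711, 758]
  L3: h(711,758)=(711*31+758)%997=865 -> [865]
  root = 865 == target 865  ** MATCH **
Candidate C: set leaf[4] = 87 -> leaves = [70, 37, 1, 59, 87, 24]
  L0: [70, 37, 1, 59, 87, 24]
  L1: h(70,37)=(70*31+37)%997=213 h(1,59)=(1*31+59)%997=90 h(87,24)=(87*31+24)%997=727 -> [213, 90, 727]
  L2: h(213,90)=(213*31+90)%997=711 h(727,727)=(727*31+727)%997=333 -> [711, 333]
  L3: h(711,333)=(711*31+333)%997=440 -> [440]
  root = 440 != target 865
Candidate B produces the target root.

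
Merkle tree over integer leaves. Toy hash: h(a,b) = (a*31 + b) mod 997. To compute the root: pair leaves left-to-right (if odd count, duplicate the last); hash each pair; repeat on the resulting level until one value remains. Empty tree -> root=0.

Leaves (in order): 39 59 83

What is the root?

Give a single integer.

Answer: 90

Derivation:
L0: [39, 59, 83]
L1: h(39,59)=(39*31+59)%997=271 h(83,83)=(83*31+83)%997=662 -> [271, 662]
L2: h(271,662)=(271*31+662)%997=90 -> [90]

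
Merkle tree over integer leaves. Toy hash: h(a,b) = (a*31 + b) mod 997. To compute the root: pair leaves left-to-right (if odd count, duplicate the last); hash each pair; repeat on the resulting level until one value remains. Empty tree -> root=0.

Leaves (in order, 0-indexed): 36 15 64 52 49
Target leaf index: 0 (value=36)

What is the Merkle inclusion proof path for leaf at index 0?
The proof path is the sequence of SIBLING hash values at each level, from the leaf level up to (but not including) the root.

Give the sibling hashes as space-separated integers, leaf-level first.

L0 (leaves): [36, 15, 64, 52, 49], target index=0
L1: h(36,15)=(36*31+15)%997=134 [pair 0] h(64,52)=(64*31+52)%997=42 [pair 1] h(49,49)=(49*31+49)%997=571 [pair 2] -> [134, 42, 571]
  Sibling for proof at L0: 15
L2: h(134,42)=(134*31+42)%997=208 [pair 0] h(571,571)=(571*31+571)%997=326 [pair 1] -> [208, 326]
  Sibling for proof at L1: 42
L3: h(208,326)=(208*31+326)%997=792 [pair 0] -> [792]
  Sibling for proof at L2: 326
Root: 792
Proof path (sibling hashes from leaf to root): [15, 42, 326]

Answer: 15 42 326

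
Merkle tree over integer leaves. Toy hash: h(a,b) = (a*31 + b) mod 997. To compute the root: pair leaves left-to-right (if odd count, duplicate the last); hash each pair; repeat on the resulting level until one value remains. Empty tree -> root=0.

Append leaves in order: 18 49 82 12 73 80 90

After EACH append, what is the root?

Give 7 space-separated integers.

Answer: 18 607 504 434 470 694 234

Derivation:
After append 18 (leaves=[18]):
  L0: [18]
  root=18
After append 49 (leaves=[18, 49]):
  L0: [18, 49]
  L1: h(18,49)=(18*31+49)%997=607 -> [607]
  root=607
After append 82 (leaves=[18, 49, 82]):
  L0: [18, 49, 82]
  L1: h(18,49)=(18*31+49)%997=607 h(82,82)=(82*31+82)%997=630 -> [607, 630]
  L2: h(607,630)=(607*31+630)%997=504 -> [504]
  root=504
After append 12 (leaves=[18, 49, 82, 12]):
  L0: [18, 49, 82, 12]
  L1: h(18,49)=(18*31+49)%997=607 h(82,12)=(82*31+12)%997=560 -> [607, 560]
  L2: h(607,560)=(607*31+560)%997=434 -> [434]
  root=434
After append 73 (leaves=[18, 49, 82, 12, 73]):
  L0: [18, 49, 82, 12, 73]
  L1: h(18,49)=(18*31+49)%997=607 h(82,12)=(82*31+12)%997=560 h(73,73)=(73*31+73)%997=342 -> [607, 560, 342]
  L2: h(607,560)=(607*31+560)%997=434 h(342,342)=(342*31+342)%997=974 -> [434, 974]
  L3: h(434,974)=(434*31+974)%997=470 -> [470]
  root=470
After append 80 (leaves=[18, 49, 82, 12, 73, 80]):
  L0: [18, 49, 82, 12, 73, 80]
  L1: h(18,49)=(18*31+49)%997=607 h(82,12)=(82*31+12)%997=560 h(73,80)=(73*31+80)%997=349 -> [607, 560, 349]
  L2: h(607,560)=(607*31+560)%997=434 h(349,349)=(349*31+349)%997=201 -> [434, 201]
  L3: h(434,201)=(434*31+201)%997=694 -> [694]
  root=694
After append 90 (leaves=[18, 49, 82, 12, 73, 80, 90]):
  L0: [18, 49, 82, 12, 73, 80, 90]
  L1: h(18,49)=(18*31+49)%997=607 h(82,12)=(82*31+12)%997=560 h(73,80)=(73*31+80)%997=349 h(90,90)=(90*31+90)%997=886 -> [607, 560, 349, 886]
  L2: h(607,560)=(607*31+560)%997=434 h(349,886)=(349*31+886)%997=738 -> [434, 738]
  L3: h(434,738)=(434*31+738)%997=234 -> [234]
  root=234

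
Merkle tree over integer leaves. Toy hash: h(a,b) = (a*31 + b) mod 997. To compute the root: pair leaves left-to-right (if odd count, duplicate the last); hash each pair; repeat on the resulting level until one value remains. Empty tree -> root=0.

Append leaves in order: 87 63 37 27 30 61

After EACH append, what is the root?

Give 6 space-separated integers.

After append 87 (leaves=[87]):
  L0: [87]
  root=87
After append 63 (leaves=[87, 63]):
  L0: [87, 63]
  L1: h(87,63)=(87*31+63)%997=766 -> [766]
  root=766
After append 37 (leaves=[87, 63, 37]):
  L0: [87, 63, 37]
  L1: h(87,63)=(87*31+63)%997=766 h(37,37)=(37*31+37)%997=187 -> [766, 187]
  L2: h(766,187)=(766*31+187)%997=5 -> [5]
  root=5
After append 27 (leaves=[87, 63, 37, 27]):
  L0: [87, 63, 37, 27]
  L1: h(87,63)=(87*31+63)%997=766 h(37,27)=(37*31+27)%997=177 -> [766, 177]
  L2: h(766,177)=(766*31+177)%997=992 -> [992]
  root=992
After append 30 (leaves=[87, 63, 37, 27, 30]):
  L0: [87, 63, 37, 27, 30]
  L1: h(87,63)=(87*31+63)%997=766 h(37,27)=(37*31+27)%997=177 h(30,30)=(30*31+30)%997=960 -> [766, 177, 960]
  L2: h(766,177)=(766*31+177)%997=992 h(960,960)=(960*31+960)%997=810 -> [992, 810]
  L3: h(992,810)=(992*31+810)%997=655 -> [655]
  root=655
After append 61 (leaves=[87, 63, 37, 27, 30, 61]):
  L0: [87, 63, 37, 27, 30, 61]
  L1: h(87,63)=(87*31+63)%997=766 h(37,27)=(37*31+27)%997=177 h(30,61)=(30*31+61)%997=991 -> [766, 177, 991]
  L2: h(766,177)=(766*31+177)%997=992 h(991,991)=(991*31+991)%997=805 -> [992, 805]
  L3: h(992,805)=(992*31+805)%997=650 -> [650]
  root=650

Answer: 87 766 5 992 655 650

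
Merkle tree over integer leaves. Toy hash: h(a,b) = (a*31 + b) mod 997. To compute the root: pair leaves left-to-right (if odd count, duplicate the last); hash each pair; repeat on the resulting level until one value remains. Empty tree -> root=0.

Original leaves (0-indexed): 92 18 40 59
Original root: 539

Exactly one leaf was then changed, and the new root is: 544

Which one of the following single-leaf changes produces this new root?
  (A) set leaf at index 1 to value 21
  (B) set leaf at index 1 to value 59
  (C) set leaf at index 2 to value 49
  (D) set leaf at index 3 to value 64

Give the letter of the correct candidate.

Answer: D

Derivation:
Original leaves: [92, 18, 40, 59]
Target new root: 544
Try each candidate change and compute the resulting root:
Candidate A: set leaf[1] = 21 -> leaves = [92, 21, 40, 59]
  L0: [92, 21, 40, 59]
  L1: h(92,21)=(92*31+21)%997=879 h(40,59)=(40*31+59)%997=302 -> [879, 302]
  L2: h(879,302)=(879*31+302)%997=632 -> [632]
  root = 632 != target 544
Candidate B: set leaf[1] = 59 -> leaves = [92, 59, 40, 59]
  L0: [92, 59, 40, 59]
  L1: h(92,59)=(92*31+59)%997=917 h(40,59)=(40*31+59)%997=302 -> [917, 302]
  L2: h(917,302)=(917*31+302)%997=813 -> [813]
  root = 813 != target 544
Candidate C: set leaf[2] = 49 -> leaves = [92, 18, 49, 59]
  L0: [92, 18, 49, 59]
  L1: h(92,18)=(92*31+18)%997=876 h(49,59)=(49*31+59)%997=581 -> [876, 581]
  L2: h(876,581)=(876*31+581)%997=818 -> [818]
  root = 818 != target 544
Candidate D: set leaf[3] = 64 -> leaves = [92, 18, 40, 64]
  L0: [92, 18, 40, 64]
  L1: h(92,18)=(92*31+18)%997=876 h(40,64)=(40*31+64)%997=307 -> [876, 307]
  L2: h(876,307)=(876*31+307)%997=544 -> [544]
  root = 544 == target 544  ** MATCH **
Candidate D produces the target root.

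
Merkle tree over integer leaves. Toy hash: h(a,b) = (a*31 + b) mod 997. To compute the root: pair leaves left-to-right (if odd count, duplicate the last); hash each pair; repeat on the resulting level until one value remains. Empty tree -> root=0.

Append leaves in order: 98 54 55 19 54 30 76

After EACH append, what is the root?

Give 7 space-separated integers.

Answer: 98 101 903 867 419 648 379

Derivation:
After append 98 (leaves=[98]):
  L0: [98]
  root=98
After append 54 (leaves=[98, 54]):
  L0: [98, 54]
  L1: h(98,54)=(98*31+54)%997=101 -> [101]
  root=101
After append 55 (leaves=[98, 54, 55]):
  L0: [98, 54, 55]
  L1: h(98,54)=(98*31+54)%997=101 h(55,55)=(55*31+55)%997=763 -> [101, 763]
  L2: h(101,763)=(101*31+763)%997=903 -> [903]
  root=903
After append 19 (leaves=[98, 54, 55, 19]):
  L0: [98, 54, 55, 19]
  L1: h(98,54)=(98*31+54)%997=101 h(55,19)=(55*31+19)%997=727 -> [101, 727]
  L2: h(101,727)=(101*31+727)%997=867 -> [867]
  root=867
After append 54 (leaves=[98, 54, 55, 19, 54]):
  L0: [98, 54, 55, 19, 54]
  L1: h(98,54)=(98*31+54)%997=101 h(55,19)=(55*31+19)%997=727 h(54,54)=(54*31+54)%997=731 -> [101, 727, 731]
  L2: h(101,727)=(101*31+727)%997=867 h(731,731)=(731*31+731)%997=461 -> [867, 461]
  L3: h(867,461)=(867*31+461)%997=419 -> [419]
  root=419
After append 30 (leaves=[98, 54, 55, 19, 54, 30]):
  L0: [98, 54, 55, 19, 54, 30]
  L1: h(98,54)=(98*31+54)%997=101 h(55,19)=(55*31+19)%997=727 h(54,30)=(54*31+30)%997=707 -> [101, 727, 707]
  L2: h(101,727)=(101*31+727)%997=867 h(707,707)=(707*31+707)%997=690 -> [867, 690]
  L3: h(867,690)=(867*31+690)%997=648 -> [648]
  root=648
After append 76 (leaves=[98, 54, 55, 19, 54, 30, 76]):
  L0: [98, 54, 55, 19, 54, 30, 76]
  L1: h(98,54)=(98*31+54)%997=101 h(55,19)=(55*31+19)%997=727 h(54,30)=(54*31+30)%997=707 h(76,76)=(76*31+76)%997=438 -> [101, 727, 707, 438]
  L2: h(101,727)=(101*31+727)%997=867 h(707,438)=(707*31+438)%997=421 -> [867, 421]
  L3: h(867,421)=(867*31+421)%997=379 -> [379]
  root=379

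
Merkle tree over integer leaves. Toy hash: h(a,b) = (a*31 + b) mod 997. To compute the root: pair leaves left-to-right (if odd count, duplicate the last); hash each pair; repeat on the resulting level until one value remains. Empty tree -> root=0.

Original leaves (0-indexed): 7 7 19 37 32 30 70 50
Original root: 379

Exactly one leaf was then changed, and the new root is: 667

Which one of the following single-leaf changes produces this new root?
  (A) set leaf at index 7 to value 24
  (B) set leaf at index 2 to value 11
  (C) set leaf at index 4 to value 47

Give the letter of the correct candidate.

Original leaves: [7, 7, 19, 37, 32, 30, 70, 50]
Target new root: 667
Try each candidate change and compute the resulting root:
Candidate A: set leaf[7] = 24 -> leaves = [7, 7, 19, 37, 32, 30, 70, 24]
  L0: [7, 7, 19, 37, 32, 30, 70, 24]
  L1: h(7,7)=(7*31+7)%997=224 h(19,37)=(19*31+37)%997=626 h(32,30)=(32*31+30)%997=25 h(70,24)=(70*31+24)%997=200 -> [224, 626, 25, 200]
  L2: h(224,626)=(224*31+626)%997=591 h(25,200)=(25*31+200)%997=975 -> [591, 975]
  L3: h(591,975)=(591*31+975)%997=353 -> [353]
  root = 353 != target 667
Candidate B: set leaf[2] = 11 -> leaves = [7, 7, 11, 37, 32, 30, 70, 50]
  L0: [7, 7, 11, 37, 32, 30, 70, 50]
  L1: h(7,7)=(7*31+7)%997=224 h(11,37)=(11*31+37)%997=378 h(32,30)=(32*31+30)%997=25 h(70,50)=(70*31+50)%997=226 -> [224, 378, 25, 226]
  L2: h(224,378)=(224*31+378)%997=343 h(25,226)=(25*31+226)%997=4 -> [343, 4]
  L3: h(343,4)=(343*31+4)%997=667 -> [667]
  root = 667 == target 667  ** MATCH **
Candidate C: set leaf[4] = 47 -> leaves = [7, 7, 19, 37, 47, 30, 70, 50]
  L0: [7, 7, 19, 37, 47, 30, 70, 50]
  L1: h(7,7)=(7*31+7)%997=224 h(19,37)=(19*31+37)%997=626 h(47,30)=(47*31+30)%997=490 h(70,50)=(70*31+50)%997=226 -> [224, 626, 490, 226]
  L2: h(224,626)=(224*31+626)%997=591 h(490,226)=(490*31+226)%997=461 -> [591, 461]
  L3: h(591,461)=(591*31+461)%997=836 -> [836]
  root = 836 != target 667
Candidate B produces the target root.

Answer: B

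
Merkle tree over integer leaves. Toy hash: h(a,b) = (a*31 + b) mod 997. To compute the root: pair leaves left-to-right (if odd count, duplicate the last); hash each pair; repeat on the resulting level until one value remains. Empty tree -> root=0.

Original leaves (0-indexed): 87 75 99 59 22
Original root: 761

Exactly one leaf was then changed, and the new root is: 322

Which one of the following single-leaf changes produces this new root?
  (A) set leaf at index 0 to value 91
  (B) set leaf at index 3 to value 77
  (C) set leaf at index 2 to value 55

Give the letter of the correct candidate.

Answer: B

Derivation:
Original leaves: [87, 75, 99, 59, 22]
Target new root: 322
Try each candidate change and compute the resulting root:
Candidate A: set leaf[0] = 91 -> leaves = [91, 75, 99, 59, 22]
  L0: [91, 75, 99, 59, 22]
  L1: h(91,75)=(91*31+75)%997=902 h(99,59)=(99*31+59)%997=137 h(22,22)=(22*31+22)%997=704 -> [902, 137, 704]
  L2: h(902,137)=(902*31+137)%997=183 h(704,704)=(704*31+704)%997=594 -> [183, 594]
  L3: h(183,594)=(183*31+594)%997=285 -> [285]
  root = 285 != target 322
Candidate B: set leaf[3] = 77 -> leaves = [87, 75, 99, 77, 22]
  L0: [87, 75, 99, 77, 22]
  L1: h(87,75)=(87*31+75)%997=778 h(99,77)=(99*31+77)%997=155 h(22,22)=(22*31+22)%997=704 -> [778, 155, 704]
  L2: h(778,155)=(778*31+155)%997=345 h(704,704)=(704*31+704)%997=594 -> [345, 594]
  L3: h(345,594)=(345*31+594)%997=322 -> [322]
  root = 322 == target 322  ** MATCH **
Candidate C: set leaf[2] = 55 -> leaves = [87, 75, 55, 59, 22]
  L0: [87, 75, 55, 59, 22]
  L1: h(87,75)=(87*31+75)%997=778 h(55,59)=(55*31+59)%997=767 h(22,22)=(22*31+22)%997=704 -> [778, 767, 704]
  L2: h(778,767)=(778*31+767)%997=957 h(704,704)=(704*31+704)%997=594 -> [957, 594]
  L3: h(957,594)=(957*31+594)%997=351 -> [351]
  root = 351 != target 322
Candidate B produces the target root.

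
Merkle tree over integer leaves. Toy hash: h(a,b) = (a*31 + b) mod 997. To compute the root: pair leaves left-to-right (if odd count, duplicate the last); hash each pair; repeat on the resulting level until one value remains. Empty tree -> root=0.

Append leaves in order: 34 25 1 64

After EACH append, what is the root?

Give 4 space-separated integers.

After append 34 (leaves=[34]):
  L0: [34]
  root=34
After append 25 (leaves=[34, 25]):
  L0: [34, 25]
  L1: h(34,25)=(34*31+25)%997=82 -> [82]
  root=82
After append 1 (leaves=[34, 25, 1]):
  L0: [34, 25, 1]
  L1: h(34,25)=(34*31+25)%997=82 h(1,1)=(1*31+1)%997=32 -> [82, 32]
  L2: h(82,32)=(82*31+32)%997=580 -> [580]
  root=580
After append 64 (leaves=[34, 25, 1, 64]):
  L0: [34, 25, 1, 64]
  L1: h(34,25)=(34*31+25)%997=82 h(1,64)=(1*31+64)%997=95 -> [82, 95]
  L2: h(82,95)=(82*31+95)%997=643 -> [643]
  root=643

Answer: 34 82 580 643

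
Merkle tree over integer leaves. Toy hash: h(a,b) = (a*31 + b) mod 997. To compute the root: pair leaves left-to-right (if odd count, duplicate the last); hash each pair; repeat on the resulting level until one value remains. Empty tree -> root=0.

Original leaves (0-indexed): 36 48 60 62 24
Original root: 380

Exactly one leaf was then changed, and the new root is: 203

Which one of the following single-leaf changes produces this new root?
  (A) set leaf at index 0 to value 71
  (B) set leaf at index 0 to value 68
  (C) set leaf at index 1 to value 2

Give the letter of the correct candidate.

Original leaves: [36, 48, 60, 62, 24]
Target new root: 203
Try each candidate change and compute the resulting root:
Candidate A: set leaf[0] = 71 -> leaves = [71, 48, 60, 62, 24]
  L0: [71, 48, 60, 62, 24]
  L1: h(71,48)=(71*31+48)%997=255 h(60,62)=(60*31+62)%997=925 h(24,24)=(24*31+24)%997=768 -> [255, 925, 768]
  L2: h(255,925)=(255*31+925)%997=854 h(768,768)=(768*31+768)%997=648 -> [854, 648]
  L3: h(854,648)=(854*31+648)%997=203 -> [203]
  root = 203 == target 203  ** MATCH **
Candidate B: set leaf[0] = 68 -> leaves = [68, 48, 60, 62, 24]
  L0: [68, 48, 60, 62, 24]
  L1: h(68,48)=(68*31+48)%997=162 h(60,62)=(60*31+62)%997=925 h(24,24)=(24*31+24)%997=768 -> [162, 925, 768]
  L2: h(162,925)=(162*31+925)%997=962 h(768,768)=(768*31+768)%997=648 -> [962, 648]
  L3: h(962,648)=(962*31+648)%997=560 -> [560]
  root = 560 != target 203
Candidate C: set leaf[1] = 2 -> leaves = [36, 2, 60, 62, 24]
  L0: [36, 2, 60, 62, 24]
  L1: h(36,2)=(36*31+2)%997=121 h(60,62)=(60*31+62)%997=925 h(24,24)=(24*31+24)%997=768 -> [121, 925, 768]
  L2: h(121,925)=(121*31+925)%997=688 h(768,768)=(768*31+768)%997=648 -> [688, 648]
  L3: h(688,648)=(688*31+648)%997=42 -> [42]
  root = 42 != target 203
Candidate A produces the target root.

Answer: A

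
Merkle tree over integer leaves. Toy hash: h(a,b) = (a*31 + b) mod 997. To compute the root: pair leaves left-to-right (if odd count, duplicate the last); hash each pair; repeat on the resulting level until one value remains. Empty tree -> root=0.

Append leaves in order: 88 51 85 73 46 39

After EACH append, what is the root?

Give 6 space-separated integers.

After append 88 (leaves=[88]):
  L0: [88]
  root=88
After append 51 (leaves=[88, 51]):
  L0: [88, 51]
  L1: h(88,51)=(88*31+51)%997=785 -> [785]
  root=785
After append 85 (leaves=[88, 51, 85]):
  L0: [88, 51, 85]
  L1: h(88,51)=(88*31+51)%997=785 h(85,85)=(85*31+85)%997=726 -> [785, 726]
  L2: h(785,726)=(785*31+726)%997=136 -> [136]
  root=136
After append 73 (leaves=[88, 51, 85, 73]):
  L0: [88, 51, 85, 73]
  L1: h(88,51)=(88*31+51)%997=785 h(85,73)=(85*31+73)%997=714 -> [785, 714]
  L2: h(785,714)=(785*31+714)%997=124 -> [124]
  root=124
After append 46 (leaves=[88, 51, 85, 73, 46]):
  L0: [88, 51, 85, 73, 46]
  L1: h(88,51)=(88*31+51)%997=785 h(85,73)=(85*31+73)%997=714 h(46,46)=(46*31+46)%997=475 -> [785, 714, 475]
  L2: h(785,714)=(785*31+714)%997=124 h(475,475)=(475*31+475)%997=245 -> [124, 245]
  L3: h(124,245)=(124*31+245)%997=101 -> [101]
  root=101
After append 39 (leaves=[88, 51, 85, 73, 46, 39]):
  L0: [88, 51, 85, 73, 46, 39]
  L1: h(88,51)=(88*31+51)%997=785 h(85,73)=(85*31+73)%997=714 h(46,39)=(46*31+39)%997=468 -> [785, 714, 468]
  L2: h(785,714)=(785*31+714)%997=124 h(468,468)=(468*31+468)%997=21 -> [124, 21]
  L3: h(124,21)=(124*31+21)%997=874 -> [874]
  root=874

Answer: 88 785 136 124 101 874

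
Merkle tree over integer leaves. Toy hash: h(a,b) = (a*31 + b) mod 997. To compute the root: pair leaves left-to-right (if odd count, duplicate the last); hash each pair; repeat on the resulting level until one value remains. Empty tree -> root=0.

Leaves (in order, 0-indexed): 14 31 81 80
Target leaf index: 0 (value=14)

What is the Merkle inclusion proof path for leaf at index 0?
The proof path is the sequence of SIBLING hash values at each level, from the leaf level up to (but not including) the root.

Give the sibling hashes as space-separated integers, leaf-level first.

Answer: 31 597

Derivation:
L0 (leaves): [14, 31, 81, 80], target index=0
L1: h(14,31)=(14*31+31)%997=465 [pair 0] h(81,80)=(81*31+80)%997=597 [pair 1] -> [465, 597]
  Sibling for proof at L0: 31
L2: h(465,597)=(465*31+597)%997=57 [pair 0] -> [57]
  Sibling for proof at L1: 597
Root: 57
Proof path (sibling hashes from leaf to root): [31, 597]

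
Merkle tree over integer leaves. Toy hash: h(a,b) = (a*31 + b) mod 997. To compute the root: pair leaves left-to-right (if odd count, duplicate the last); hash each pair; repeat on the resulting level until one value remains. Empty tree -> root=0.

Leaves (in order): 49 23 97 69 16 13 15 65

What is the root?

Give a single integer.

L0: [49, 23, 97, 69, 16, 13, 15, 65]
L1: h(49,23)=(49*31+23)%997=545 h(97,69)=(97*31+69)%997=85 h(16,13)=(16*31+13)%997=509 h(15,65)=(15*31+65)%997=530 -> [545, 85, 509, 530]
L2: h(545,85)=(545*31+85)%997=31 h(509,530)=(509*31+530)%997=357 -> [31, 357]
L3: h(31,357)=(31*31+357)%997=321 -> [321]

Answer: 321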